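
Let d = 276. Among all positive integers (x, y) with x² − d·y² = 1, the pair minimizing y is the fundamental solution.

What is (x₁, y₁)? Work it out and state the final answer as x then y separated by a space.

[16; 1,1,1,1,2,2,2,1,1,1,1,32] for √276; ℓ=12 ⇒ convergent index 11
a_0=16:  p_0=16·1+0=16,  q_0=16·0+1=1
…
a_7=2:  p_7=2·515+216=1246,  q_7=2·31+13=75
…
a_10=1:  p_10=1·3007+1761=4768,  q_10=1·181+106=287
a_11=1:  p_11=1·4768+3007=7775,  q_11=1·287+181=468
fundamental: x₁=7775, y₁=468  (since 60450625 − 276·219024 = 1)

7775 468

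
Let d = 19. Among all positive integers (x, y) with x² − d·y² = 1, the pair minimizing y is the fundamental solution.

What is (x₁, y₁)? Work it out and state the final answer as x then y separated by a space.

d=19: √d = [4; 2,1,3,1,2,8] (ℓ=6, even), read p_5/q_5
a_0=4:  p_0=4·1+0=4,  q_0=4·0+1=1
…
a_2=1:  p_2=1·9+4=13,  q_2=1·2+1=3
…
a_4=1:  p_4=1·48+13=61,  q_4=1·11+3=14
a_5=2:  p_5=2·61+48=170,  q_5=2·14+11=39
(x₁, y₁) = (170, 39);  170² − 19·39² = 1 ✓

170 39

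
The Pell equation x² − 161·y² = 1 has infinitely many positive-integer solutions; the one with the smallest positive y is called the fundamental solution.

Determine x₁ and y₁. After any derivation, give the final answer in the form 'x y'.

11775 928

d=161: √d = [12; 1,2,4,1,2,1,4,2,1,24] (ℓ=10, even), read p_9/q_9
a_0=12:  p_0=12·1+0=12,  q_0=12·0+1=1
…
a_8=2:  p_8=2·3667+774=8108,  q_8=2·289+61=639
a_9=1:  p_9=1·8108+3667=11775,  q_9=1·639+289=928
(x₁, y₁) = (11775, 928);  11775² − 161·928² = 1 ✓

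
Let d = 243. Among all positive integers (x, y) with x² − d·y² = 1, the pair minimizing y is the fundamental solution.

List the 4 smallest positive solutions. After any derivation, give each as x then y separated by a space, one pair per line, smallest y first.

√243 = [15; 1,1,2,3,15,3,2,1,1,30, …], period ℓ=10 (even) → k=9
k=0  a_k=15  p_k/q_k = 15/1
…
k=3  a_k=2  p_k/q_k = 78/5
…
k=5  a_k=15  p_k/q_k = 4053/260
…
k=7  a_k=2  p_k/q_k = 28901/1854
k=8  a_k=1  p_k/q_k = 41325/2651
k=9  a_k=1  p_k/q_k = 70226/4505
(x₁, y₁) = (70226, 4505);  70226² − 243·4505² = 1 ✓
n=2: (70226,4505)∘(70226,4505) = (70226·70226+243·4505·4505, 70226·4505+4505·70226) = (9863382151,632736260)
n=3: (9863382151,632736260)∘(70226,4505) = (70226·9863382151+243·4505·632736260, 70226·632736260+4505·9863382151) = (1385331749802026,88869073185015)
n=4: (1385331749802026,88869073185015)∘(70226,4505) = (70226·1385331749802026+243·4505·88869073185015, 70226·88869073185015+4505·1385331749802026) = (194572614913330773601,12481839066348990520)

70226 4505
9863382151 632736260
1385331749802026 88869073185015
194572614913330773601 12481839066348990520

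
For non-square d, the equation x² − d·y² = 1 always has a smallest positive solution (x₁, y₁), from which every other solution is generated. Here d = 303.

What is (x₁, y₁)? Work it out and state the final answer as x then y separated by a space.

√303 → a₀=17, period (2,2,5,2,2,34); ℓ=6 even so k=5
i=0: a=17 ⇒ p=17, q=1
i=1: a=2 ⇒ p=35, q=2
…
i=3: a=5 ⇒ p=470, q=27
i=4: a=2 ⇒ p=1027, q=59
i=5: a=2 ⇒ p=2524, q=145
fundamental: x₁=2524, y₁=145  (since 6370576 − 303·21025 = 1)

2524 145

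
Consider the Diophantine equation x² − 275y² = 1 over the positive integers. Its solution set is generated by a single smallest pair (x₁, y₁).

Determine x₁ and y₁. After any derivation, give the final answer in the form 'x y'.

[16; 1,1,2,1,1,32] for √275; ℓ=6 ⇒ convergent index 5
step 0: (16, 1)  from 16·(1,0) + (0,1)
…
step 4: (116, 7)  from 1·(83,5) + (33,2)
step 5: (199, 12)  from 1·(116,7) + (83,5)
→ (199, 12).  Check: 199²=39601, 275·12²=39600, difference 1.

199 12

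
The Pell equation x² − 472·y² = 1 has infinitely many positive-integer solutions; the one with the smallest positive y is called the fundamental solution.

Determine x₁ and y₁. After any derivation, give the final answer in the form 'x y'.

306917 14127

[21; 1,2,1,1,1,…,2,1,42] for √472; ℓ=14 ⇒ convergent index 13
a_0=21:  p_0=21·1+0=21,  q_0=21·0+1=1
a_1=1:  p_1=1·21+1=22,  q_1=1·1+0=1
a_2=2:  p_2=2·22+21=65,  q_2=2·1+1=3
…
a_7=5:  p_7=5·1108+239=5779,  q_7=5·51+11=266
a_8=4:  p_8=4·5779+1108=24224,  q_8=4·266+51=1115
a_9=1:  p_9=1·24224+5779=30003,  q_9=1·1115+266=1381
a_10=1:  p_10=1·30003+24224=54227,  q_10=1·1381+1115=2496
a_11=1:  p_11=1·54227+30003=84230,  q_11=1·2496+1381=3877
a_12=2:  p_12=2·84230+54227=222687,  q_12=2·3877+2496=10250
a_13=1:  p_13=1·222687+84230=306917,  q_13=1·10250+3877=14127
(x₁, y₁) = (306917, 14127);  306917² − 472·14127² = 1 ✓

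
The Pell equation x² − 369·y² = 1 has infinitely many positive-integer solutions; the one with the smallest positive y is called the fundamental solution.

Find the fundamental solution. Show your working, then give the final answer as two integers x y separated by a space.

√369 → a₀=19, period (4,1,3,2,7,4,7,2,3,1,4,38); ℓ=12 even so k=11
k=0  a_k=19  p_k/q_k = 19/1
…
k=2  a_k=1  p_k/q_k = 96/5
…
k=7  a_k=7  p_k/q_k = 184045/9581
k=8  a_k=2  p_k/q_k = 393504/20485
…
k=10  a_k=1  p_k/q_k = 1758061/91521
k=11  a_k=4  p_k/q_k = 8396801/437120
fundamental: x₁=8396801, y₁=437120  (since 70506267033601 − 369·191073894400 = 1)

8396801 437120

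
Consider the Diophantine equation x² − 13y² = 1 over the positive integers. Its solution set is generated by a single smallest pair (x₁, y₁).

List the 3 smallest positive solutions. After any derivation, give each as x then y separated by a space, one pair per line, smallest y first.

√13 → a₀=3, period (1,1,1,1,6); ℓ=5 odd so k=9
i=0: a=3 ⇒ p=3, q=1
i=1: a=1 ⇒ p=4, q=1
i=2: a=1 ⇒ p=7, q=2
…
i=4: a=1 ⇒ p=18, q=5
i=5: a=6 ⇒ p=119, q=33
i=6: a=1 ⇒ p=137, q=38
…
i=8: a=1 ⇒ p=393, q=109
i=9: a=1 ⇒ p=649, q=180
→ (649, 180).  Check: 649²=421201, 13·180²=421200, difference 1.
(649+180√13)^2 = 842401 + 233640√13
(649+180√13)^3 = 1093435849 + 303264540√13

649 180
842401 233640
1093435849 303264540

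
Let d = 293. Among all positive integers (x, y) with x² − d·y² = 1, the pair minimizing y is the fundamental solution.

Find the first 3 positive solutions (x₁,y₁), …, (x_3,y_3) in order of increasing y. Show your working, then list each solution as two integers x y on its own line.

12320649 719780
303596783562401 17736313474440
7481018815602612315849 437045785745090703340

√293 = [17; 8,1,1,8,34, …], period ℓ=5 (odd) → k=9
step 0: (17, 1)  from 17·(1,0) + (0,1)
…
step 2: (154, 9)  from 1·(137,8) + (17,1)
step 3: (291, 17)  from 1·(154,9) + (137,8)
…
step 8: (1444507, 84389)  from 1·(764593,44668) + (679914,39721)
step 9: (12320649, 719780)  from 8·(1444507,84389) + (764593,44668)
→ (12320649, 719780).  Check: 12320649²=151798391781201, 293·719780²=151798391781200, difference 1.
k=2:  x_2 = 12320649·12320649+293·719780·719780 = 303596783562401,  y_2 = 12320649·719780+719780·12320649 = 17736313474440
k=3:  x_3 = 12320649·303596783562401+293·719780·17736313474440 = 7481018815602612315849,  y_3 = 12320649·17736313474440+719780·303596783562401 = 437045785745090703340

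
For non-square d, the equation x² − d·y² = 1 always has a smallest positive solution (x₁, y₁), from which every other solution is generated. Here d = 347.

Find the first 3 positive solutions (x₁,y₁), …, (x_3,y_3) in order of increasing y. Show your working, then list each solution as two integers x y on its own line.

d=347: √d = [18; 1,1,1,2,4,…,1,1,36] (ℓ=14, even), read p_13/q_13
k=0  a_k=18  p_k/q_k = 18/1
k=1  a_k=1  p_k/q_k = 19/1
…
k=4  a_k=2  p_k/q_k = 149/8
k=5  a_k=4  p_k/q_k = 652/35
…
k=7  a_k=17  p_k/q_k = 14269/766
k=8  a_k=1  p_k/q_k = 15070/809
…
k=11  a_k=1  p_k/q_k = 238717/12815
k=12  a_k=1  p_k/q_k = 402885/21628
k=13  a_k=1  p_k/q_k = 641602/34443
(x₁, y₁) = (641602, 34443);  641602² − 347·34443² = 1 ✓
(x_2, y_2) = (641602·641602 + 347·34443·34443, 641602·34443 + 34443·641602) = (823306252807, 44197395372)
(x_3, y_3) = (641602·823306252807 + 347·34443·44197395372, 641602·44197395372 + 34443·823306252807) = (1056469876826312026, 56714274530897445)

641602 34443
823306252807 44197395372
1056469876826312026 56714274530897445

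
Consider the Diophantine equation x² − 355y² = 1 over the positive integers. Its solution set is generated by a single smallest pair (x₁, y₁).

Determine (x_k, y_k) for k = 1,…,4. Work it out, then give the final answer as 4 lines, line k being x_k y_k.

954809 50676
1823320452961 96771801768
3481845556741524089 184797174548553948
6648994948371812427335041 352892010866963721270096

√355 = [18; 1,5,3,3,1,6,1,3,3,5,1,36, …], period ℓ=12 (even) → k=11
i=0: a=18 ⇒ p=18, q=1
i=1: a=1 ⇒ p=19, q=1
i=2: a=5 ⇒ p=113, q=6
i=3: a=3 ⇒ p=358, q=19
i=4: a=3 ⇒ p=1187, q=63
…
i=6: a=6 ⇒ p=10457, q=555
i=7: a=1 ⇒ p=12002, q=637
i=8: a=3 ⇒ p=46463, q=2466
i=9: a=3 ⇒ p=151391, q=8035
i=10: a=5 ⇒ p=803418, q=42641
i=11: a=1 ⇒ p=954809, q=50676
→ (954809, 50676).  Check: 954809²=911660226481, 355·50676²=911660226480, difference 1.
(x_2, y_2) = (954809·954809 + 355·50676·50676, 954809·50676 + 50676·954809) = (1823320452961, 96771801768)
(x_3, y_3) = (954809·1823320452961 + 355·50676·96771801768, 954809·96771801768 + 50676·1823320452961) = (3481845556741524089, 184797174548553948)
(x_4, y_4) = (954809·3481845556741524089 + 355·50676·184797174548553948, 954809·184797174548553948 + 50676·3481845556741524089) = (6648994948371812427335041, 352892010866963721270096)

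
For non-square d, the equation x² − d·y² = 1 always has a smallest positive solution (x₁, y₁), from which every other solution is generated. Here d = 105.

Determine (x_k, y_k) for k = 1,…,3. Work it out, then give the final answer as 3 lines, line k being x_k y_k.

41 4
3361 328
275561 26892

√105 → a₀=10, period (4,20); ℓ=2 even so k=1
i=0: a=10 ⇒ p=10, q=1
i=1: a=4 ⇒ p=41, q=4
→ (41, 4).  Check: 41²=1681, 105·4²=1680, difference 1.
(41+4√105)^2 = 3361 + 328√105
(41+4√105)^3 = 275561 + 26892√105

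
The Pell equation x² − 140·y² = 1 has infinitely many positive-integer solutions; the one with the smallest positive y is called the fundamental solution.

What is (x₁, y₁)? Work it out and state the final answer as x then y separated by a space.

71 6

[11; 1,4,1,22] for √140; ℓ=4 ⇒ convergent index 3
a_0=11:  p_0=11·1+0=11,  q_0=11·0+1=1
…
a_2=4:  p_2=4·12+11=59,  q_2=4·1+1=5
a_3=1:  p_3=1·59+12=71,  q_3=1·5+1=6
(x₁, y₁) = (71, 6);  71² − 140·6² = 1 ✓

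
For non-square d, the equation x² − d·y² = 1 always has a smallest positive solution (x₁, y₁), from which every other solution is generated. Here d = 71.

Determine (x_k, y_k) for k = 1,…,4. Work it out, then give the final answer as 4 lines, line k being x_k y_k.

3480 413
24220799 2874480
168576757560 20006380387
1173294208396801 139244404619040

d=71: √d = [8; 2,2,1,7,1,2,2,16] (ℓ=8, even), read p_7/q_7
a_0=8:  p_0=8·1+0=8,  q_0=8·0+1=1
…
a_3=1:  p_3=1·42+17=59,  q_3=1·5+2=7
…
a_6=2:  p_6=2·514+455=1483,  q_6=2·61+54=176
a_7=2:  p_7=2·1483+514=3480,  q_7=2·176+61=413
fundamental: x₁=3480, y₁=413  (since 12110400 − 71·170569 = 1)
k=2:  x_2 = 3480·3480+71·413·413 = 24220799,  y_2 = 3480·413+413·3480 = 2874480
k=3:  x_3 = 3480·24220799+71·413·2874480 = 168576757560,  y_3 = 3480·2874480+413·24220799 = 20006380387
k=4:  x_4 = 3480·168576757560+71·413·20006380387 = 1173294208396801,  y_4 = 3480·20006380387+413·168576757560 = 139244404619040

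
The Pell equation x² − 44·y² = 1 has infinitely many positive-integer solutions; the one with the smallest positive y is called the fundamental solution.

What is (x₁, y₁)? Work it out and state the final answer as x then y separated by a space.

√44 = [6; 1,1,1,2,1,1,1,12, …], period ℓ=8 (even) → k=7
k=0  a_k=6  p_k/q_k = 6/1
…
k=2  a_k=1  p_k/q_k = 13/2
k=3  a_k=1  p_k/q_k = 20/3
k=4  a_k=2  p_k/q_k = 53/8
…
k=6  a_k=1  p_k/q_k = 126/19
k=7  a_k=1  p_k/q_k = 199/30
(x₁, y₁) = (199, 30);  199² − 44·30² = 1 ✓

199 30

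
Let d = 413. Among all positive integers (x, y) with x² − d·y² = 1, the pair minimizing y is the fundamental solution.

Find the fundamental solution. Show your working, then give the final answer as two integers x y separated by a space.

√413 → a₀=20, period (3,9,1,4,1,9,3,40); ℓ=8 even so k=7
k=0  a_k=20  p_k/q_k = 20/1
…
k=3  a_k=1  p_k/q_k = 630/31
…
k=5  a_k=1  p_k/q_k = 3719/183
k=6  a_k=9  p_k/q_k = 36560/1799
k=7  a_k=3  p_k/q_k = 113399/5580
(x₁, y₁) = (113399, 5580);  113399² − 413·5580² = 1 ✓

113399 5580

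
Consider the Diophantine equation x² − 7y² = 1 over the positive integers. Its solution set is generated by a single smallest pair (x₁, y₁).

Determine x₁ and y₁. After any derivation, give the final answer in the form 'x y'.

8 3

√7 → a₀=2, period (1,1,1,4); ℓ=4 even so k=3
i=0: a=2 ⇒ p=2, q=1
…
i=2: a=1 ⇒ p=5, q=2
i=3: a=1 ⇒ p=8, q=3
(x₁, y₁) = (8, 3);  8² − 7·3² = 1 ✓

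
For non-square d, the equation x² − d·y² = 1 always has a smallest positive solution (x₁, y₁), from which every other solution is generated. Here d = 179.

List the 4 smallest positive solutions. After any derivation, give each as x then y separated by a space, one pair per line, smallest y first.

4190210 313191
35115719688199 2624672120220
294284479589372473370 21995854729733779209
2466227538440333747559727201 184334500894152933286567560

d=179: √d = [13; 2,1,1,1,3,…,1,2,26] (ℓ=14, even), read p_13/q_13
step 0: (13, 1)  from 13·(1,0) + (0,1)
step 1: (27, 2)  from 2·(13,1) + (1,0)
step 2: (40, 3)  from 1·(27,2) + (13,1)
…
step 4: (107, 8)  from 1·(67,5) + (40,3)
…
step 10: (575167, 42990)  from 1·(438125,32747) + (137042,10243)
step 11: (1013292, 75737)  from 1·(575167,42990) + (438125,32747)
step 12: (1588459, 118727)  from 1·(1013292,75737) + (575167,42990)
step 13: (4190210, 313191)  from 2·(1588459,118727) + (1013292,75737)
fundamental: x₁=4190210, y₁=313191  (since 17557859844100 − 179·98088602481 = 1)
k=2:  x_2 = 4190210·4190210+179·313191·313191 = 35115719688199,  y_2 = 4190210·313191+313191·4190210 = 2624672120220
k=3:  x_3 = 4190210·35115719688199+179·313191·2624672120220 = 294284479589372473370,  y_3 = 4190210·2624672120220+313191·35115719688199 = 21995854729733779209
k=4:  x_4 = 4190210·294284479589372473370+179·313191·21995854729733779209 = 2466227538440333747559727201,  y_4 = 4190210·21995854729733779209+313191·294284479589372473370 = 184334500894152933286567560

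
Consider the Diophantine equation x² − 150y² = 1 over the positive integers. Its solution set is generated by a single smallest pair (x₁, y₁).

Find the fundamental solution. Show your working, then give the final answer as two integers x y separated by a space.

49 4

[12; 4,24] for √150; ℓ=2 ⇒ convergent index 1
k=0  a_k=12  p_k/q_k = 12/1
k=1  a_k=4  p_k/q_k = 49/4
fundamental: x₁=49, y₁=4  (since 2401 − 150·16 = 1)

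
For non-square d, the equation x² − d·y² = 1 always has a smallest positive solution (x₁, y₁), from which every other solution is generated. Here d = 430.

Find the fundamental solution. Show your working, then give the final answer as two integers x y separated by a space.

2862251 138030

d=430: √d = [20; 1,2,1,3,1,…,2,1,40] (ℓ=14, even), read p_13/q_13
k=0  a_k=20  p_k/q_k = 20/1
…
k=3  a_k=1  p_k/q_k = 83/4
…
k=6  a_k=6  p_k/q_k = 2675/129
k=7  a_k=8  p_k/q_k = 21794/1051
…
k=9  a_k=1  p_k/q_k = 155233/7486
k=10  a_k=3  p_k/q_k = 599138/28893
…
k=12  a_k=2  p_k/q_k = 2107880/101651
k=13  a_k=1  p_k/q_k = 2862251/138030
fundamental: x₁=2862251, y₁=138030  (since 8192480787001 − 430·19052280900 = 1)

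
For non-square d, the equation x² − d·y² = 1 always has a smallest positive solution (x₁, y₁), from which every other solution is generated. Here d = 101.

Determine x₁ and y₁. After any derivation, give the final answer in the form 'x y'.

201 20

d=101: √d = [10; 20] (ℓ=1, odd), read p_1/q_1
step 0: (10, 1)  from 10·(1,0) + (0,1)
step 1: (201, 20)  from 20·(10,1) + (1,0)
→ (201, 20).  Check: 201²=40401, 101·20²=40400, difference 1.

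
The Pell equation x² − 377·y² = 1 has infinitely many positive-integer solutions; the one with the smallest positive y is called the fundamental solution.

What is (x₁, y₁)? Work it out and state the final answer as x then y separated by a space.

√377 = [19; 2,2,2,38, …], period ℓ=4 (even) → k=3
step 0: (19, 1)  from 19·(1,0) + (0,1)
step 1: (39, 2)  from 2·(19,1) + (1,0)
step 2: (97, 5)  from 2·(39,2) + (19,1)
step 3: (233, 12)  from 2·(97,5) + (39,2)
fundamental: x₁=233, y₁=12  (since 54289 − 377·144 = 1)

233 12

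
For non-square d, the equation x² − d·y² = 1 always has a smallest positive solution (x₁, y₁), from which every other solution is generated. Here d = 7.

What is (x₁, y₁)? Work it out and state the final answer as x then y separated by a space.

8 3

√7 = [2; 1,1,1,4, …], period ℓ=4 (even) → k=3
k=0  a_k=2  p_k/q_k = 2/1
k=1  a_k=1  p_k/q_k = 3/1
k=2  a_k=1  p_k/q_k = 5/2
k=3  a_k=1  p_k/q_k = 8/3
fundamental: x₁=8, y₁=3  (since 64 − 7·9 = 1)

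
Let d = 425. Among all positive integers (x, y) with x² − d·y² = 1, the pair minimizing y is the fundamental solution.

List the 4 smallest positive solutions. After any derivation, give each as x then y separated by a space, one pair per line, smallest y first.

d=425: √d = [20; 1,1,1,1,1,1,40] (ℓ=7, odd), read p_13/q_13
i=0: a=20 ⇒ p=20, q=1
i=1: a=1 ⇒ p=21, q=1
i=2: a=1 ⇒ p=41, q=2
i=3: a=1 ⇒ p=62, q=3
i=4: a=1 ⇒ p=103, q=5
i=5: a=1 ⇒ p=165, q=8
i=6: a=1 ⇒ p=268, q=13
…
i=8: a=1 ⇒ p=11153, q=541
i=9: a=1 ⇒ p=22038, q=1069
i=10: a=1 ⇒ p=33191, q=1610
…
i=12: a=1 ⇒ p=88420, q=4289
i=13: a=1 ⇒ p=143649, q=6968
→ (143649, 6968).  Check: 143649²=20635035201, 425·6968²=20635035200, difference 1.
k=2:  x_2 = 143649·143649+425·6968·6968 = 41270070401,  y_2 = 143649·6968+6968·143649 = 2001892464
k=3:  x_3 = 143649·41270070401+425·6968·2001892464 = 11856808685922849,  y_3 = 143649·2001892464+6968·41270070401 = 575139701115304
k=4:  x_4 = 143649·11856808685922849+425·6968·575139701115304 = 3406437421806992601601,  y_4 = 143649·575139701115304+6968·11856808685922849 = 165236485849022716128

143649 6968
41270070401 2001892464
11856808685922849 575139701115304
3406437421806992601601 165236485849022716128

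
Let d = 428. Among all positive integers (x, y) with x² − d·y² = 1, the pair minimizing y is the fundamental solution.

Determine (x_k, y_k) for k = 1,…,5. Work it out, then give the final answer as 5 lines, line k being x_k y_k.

1850887 89466
6851565373537 331182912684
25362946559057703751 1225964295417811950
93887896135702420679780737 4538242753705644230486616
347551772829818329662915600223687 16799549031354731501369944644834

d=428: √d = [20; 1,2,4,1,5,10,5,1,4,2,1,40] (ℓ=12, even), read p_11/q_11
i=0: a=20 ⇒ p=20, q=1
i=1: a=1 ⇒ p=21, q=1
i=2: a=2 ⇒ p=62, q=3
i=3: a=4 ⇒ p=269, q=13
…
i=5: a=5 ⇒ p=1924, q=93
i=6: a=10 ⇒ p=19571, q=946
i=7: a=5 ⇒ p=99779, q=4823
i=8: a=1 ⇒ p=119350, q=5769
i=9: a=4 ⇒ p=577179, q=27899
i=10: a=2 ⇒ p=1273708, q=61567
i=11: a=1 ⇒ p=1850887, q=89466
→ (1850887, 89466).  Check: 1850887²=3425782686769, 428·89466²=3425782686768, difference 1.
n=2: (1850887,89466)∘(1850887,89466) = (1850887·1850887+428·89466·89466, 1850887·89466+89466·1850887) = (6851565373537,331182912684)
n=3: (6851565373537,331182912684)∘(1850887,89466) = (1850887·6851565373537+428·89466·331182912684, 1850887·331182912684+89466·6851565373537) = (25362946559057703751,1225964295417811950)
n=4: (25362946559057703751,1225964295417811950)∘(1850887,89466) = (1850887·25362946559057703751+428·89466·1225964295417811950, 1850887·1225964295417811950+89466·25362946559057703751) = (93887896135702420679780737,4538242753705644230486616)
n=5: (93887896135702420679780737,4538242753705644230486616)∘(1850887,89466) = (1850887·93887896135702420679780737+428·89466·4538242753705644230486616, 1850887·4538242753705644230486616+89466·93887896135702420679780737) = (347551772829818329662915600223687,16799549031354731501369944644834)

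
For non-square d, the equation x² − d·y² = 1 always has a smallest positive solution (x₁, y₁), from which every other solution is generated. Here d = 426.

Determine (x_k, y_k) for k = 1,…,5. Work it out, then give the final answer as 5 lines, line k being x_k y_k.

√426 → a₀=20, period (1,1,1,3,2,6,2,3,1,1,1,40); ℓ=12 even so k=11
i=0: a=20 ⇒ p=20, q=1
i=1: a=1 ⇒ p=21, q=1
i=2: a=1 ⇒ p=41, q=2
i=3: a=1 ⇒ p=62, q=3
i=4: a=3 ⇒ p=227, q=11
i=5: a=2 ⇒ p=516, q=25
i=6: a=6 ⇒ p=3323, q=161
…
i=8: a=3 ⇒ p=24809, q=1202
i=9: a=1 ⇒ p=31971, q=1549
i=10: a=1 ⇒ p=56780, q=2751
i=11: a=1 ⇒ p=88751, q=4300
(x₁, y₁) = (88751, 4300);  88751² − 426·4300² = 1 ✓
(x_2, y_2) = (88751·88751 + 426·4300·4300, 88751·4300 + 4300·88751) = (15753480001, 763258600)
(x_3, y_3) = (88751·15753480001 + 426·4300·763258600, 88751·763258600 + 4300·15753480001) = (2796274207048751, 135479928012900)
(x_4, y_4) = (88751·2796274207048751 + 426·4300·135479928012900, 88751·135479928012900 + 4300·2796274207048751) = (496344264283813920001, 24047958181382517200)
(x_5, y_5) = (88751·496344264283813920001 + 426·4300·24047958181382517200, 88751·24047958181382517200 + 4300·496344264283813920001) = (88102099596109264220968751, 4268560672976279640021500)

88751 4300
15753480001 763258600
2796274207048751 135479928012900
496344264283813920001 24047958181382517200
88102099596109264220968751 4268560672976279640021500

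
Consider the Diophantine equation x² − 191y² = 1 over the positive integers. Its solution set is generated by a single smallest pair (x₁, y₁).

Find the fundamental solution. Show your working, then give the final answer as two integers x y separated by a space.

8994000 650783

√191 = [13; 1,4,1,1,3,…,4,1,26, …], period ℓ=16 (even) → k=15
i=0: a=13 ⇒ p=13, q=1
…
i=2: a=4 ⇒ p=69, q=5
i=3: a=1 ⇒ p=83, q=6
i=4: a=1 ⇒ p=152, q=11
…
i=6: a=2 ⇒ p=1230, q=89
…
i=9: a=2 ⇒ p=83433, q=6037
i=10: a=2 ⇒ p=207083, q=14984
i=11: a=3 ⇒ p=704682, q=50989
i=12: a=1 ⇒ p=911765, q=65973
i=13: a=1 ⇒ p=1616447, q=116962
i=14: a=4 ⇒ p=7377553, q=533821
i=15: a=1 ⇒ p=8994000, q=650783
(x₁, y₁) = (8994000, 650783);  8994000² − 191·650783² = 1 ✓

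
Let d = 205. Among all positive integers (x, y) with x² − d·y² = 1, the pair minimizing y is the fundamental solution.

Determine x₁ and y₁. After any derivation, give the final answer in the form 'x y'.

39689 2772

[14; 3,6,1,4,1,6,3,28] for √205; ℓ=8 ⇒ convergent index 7
step 0: (14, 1)  from 14·(1,0) + (0,1)
step 1: (43, 3)  from 3·(14,1) + (1,0)
step 2: (272, 19)  from 6·(43,3) + (14,1)
step 3: (315, 22)  from 1·(272,19) + (43,3)
step 4: (1532, 107)  from 4·(315,22) + (272,19)
step 5: (1847, 129)  from 1·(1532,107) + (315,22)
step 6: (12614, 881)  from 6·(1847,129) + (1532,107)
step 7: (39689, 2772)  from 3·(12614,881) + (1847,129)
→ (39689, 2772).  Check: 39689²=1575216721, 205·2772²=1575216720, difference 1.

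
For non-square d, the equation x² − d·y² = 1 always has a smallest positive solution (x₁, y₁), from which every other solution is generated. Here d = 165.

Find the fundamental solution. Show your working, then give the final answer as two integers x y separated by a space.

√165 = [12; 1,5,2,5,1,24, …], period ℓ=6 (even) → k=5
i=0: a=12 ⇒ p=12, q=1
i=1: a=1 ⇒ p=13, q=1
…
i=4: a=5 ⇒ p=912, q=71
i=5: a=1 ⇒ p=1079, q=84
fundamental: x₁=1079, y₁=84  (since 1164241 − 165·7056 = 1)

1079 84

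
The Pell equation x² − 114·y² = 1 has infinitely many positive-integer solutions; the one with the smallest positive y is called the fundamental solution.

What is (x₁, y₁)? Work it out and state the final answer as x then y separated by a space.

√114 → a₀=10, period (1,2,10,2,1,20); ℓ=6 even so k=5
step 0: (10, 1)  from 10·(1,0) + (0,1)
…
step 2: (32, 3)  from 2·(11,1) + (10,1)
step 3: (331, 31)  from 10·(32,3) + (11,1)
step 4: (694, 65)  from 2·(331,31) + (32,3)
step 5: (1025, 96)  from 1·(694,65) + (331,31)
fundamental: x₁=1025, y₁=96  (since 1050625 − 114·9216 = 1)

1025 96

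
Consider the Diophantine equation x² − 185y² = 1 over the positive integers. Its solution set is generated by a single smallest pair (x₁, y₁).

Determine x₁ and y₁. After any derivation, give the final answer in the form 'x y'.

[13; 1,1,1,1,26] for √185; ℓ=5 ⇒ convergent index 9
k=0  a_k=13  p_k/q_k = 13/1
k=1  a_k=1  p_k/q_k = 14/1
k=2  a_k=1  p_k/q_k = 27/2
k=3  a_k=1  p_k/q_k = 41/3
…
k=5  a_k=26  p_k/q_k = 1809/133
…
k=7  a_k=1  p_k/q_k = 3686/271
k=8  a_k=1  p_k/q_k = 5563/409
k=9  a_k=1  p_k/q_k = 9249/680
fundamental: x₁=9249, y₁=680  (since 85544001 − 185·462400 = 1)

9249 680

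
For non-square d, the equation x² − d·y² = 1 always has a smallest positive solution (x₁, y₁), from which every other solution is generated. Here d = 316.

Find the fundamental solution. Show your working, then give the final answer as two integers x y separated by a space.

12799 720

[17; 1,3,2,8,2,3,1,34] for √316; ℓ=8 ⇒ convergent index 7
step 0: (17, 1)  from 17·(1,0) + (0,1)
step 1: (18, 1)  from 1·(17,1) + (1,0)
step 2: (71, 4)  from 3·(18,1) + (17,1)
step 3: (160, 9)  from 2·(71,4) + (18,1)
step 4: (1351, 76)  from 8·(160,9) + (71,4)
step 5: (2862, 161)  from 2·(1351,76) + (160,9)
step 6: (9937, 559)  from 3·(2862,161) + (1351,76)
step 7: (12799, 720)  from 1·(9937,559) + (2862,161)
→ (12799, 720).  Check: 12799²=163814401, 316·720²=163814400, difference 1.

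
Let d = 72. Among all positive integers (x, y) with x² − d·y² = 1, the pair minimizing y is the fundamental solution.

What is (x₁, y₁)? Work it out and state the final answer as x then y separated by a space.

√72 → a₀=8, period (2,16); ℓ=2 even so k=1
a_0=8:  p_0=8·1+0=8,  q_0=8·0+1=1
a_1=2:  p_1=2·8+1=17,  q_1=2·1+0=2
fundamental: x₁=17, y₁=2  (since 289 − 72·4 = 1)

17 2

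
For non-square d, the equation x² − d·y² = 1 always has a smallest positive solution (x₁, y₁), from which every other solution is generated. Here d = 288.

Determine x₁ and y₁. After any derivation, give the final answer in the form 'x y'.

17 1

[16; 1,32] for √288; ℓ=2 ⇒ convergent index 1
k=0  a_k=16  p_k/q_k = 16/1
k=1  a_k=1  p_k/q_k = 17/1
fundamental: x₁=17, y₁=1  (since 289 − 288·1 = 1)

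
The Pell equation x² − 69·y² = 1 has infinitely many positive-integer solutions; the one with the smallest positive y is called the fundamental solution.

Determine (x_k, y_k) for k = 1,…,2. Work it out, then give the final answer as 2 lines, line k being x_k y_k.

[8; 3,3,1,4,1,3,3,16] for √69; ℓ=8 ⇒ convergent index 7
i=0: a=8 ⇒ p=8, q=1
…
i=2: a=3 ⇒ p=83, q=10
i=3: a=1 ⇒ p=108, q=13
…
i=6: a=3 ⇒ p=2384, q=287
i=7: a=3 ⇒ p=7775, q=936
(x₁, y₁) = (7775, 936);  7775² − 69·936² = 1 ✓
n=2: (7775,936)∘(7775,936) = (7775·7775+69·936·936, 7775·936+936·7775) = (120901249,14554800)

7775 936
120901249 14554800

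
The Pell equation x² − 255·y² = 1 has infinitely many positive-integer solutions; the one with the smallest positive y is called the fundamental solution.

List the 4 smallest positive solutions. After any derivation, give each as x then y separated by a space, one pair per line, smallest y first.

16 1
511 32
16336 1023
522241 32704

[15; 1,30] for √255; ℓ=2 ⇒ convergent index 1
k=0  a_k=15  p_k/q_k = 15/1
k=1  a_k=1  p_k/q_k = 16/1
fundamental: x₁=16, y₁=1  (since 256 − 255·1 = 1)
(16+1√255)^2 = 511 + 32√255
(16+1√255)^3 = 16336 + 1023√255
(16+1√255)^4 = 522241 + 32704√255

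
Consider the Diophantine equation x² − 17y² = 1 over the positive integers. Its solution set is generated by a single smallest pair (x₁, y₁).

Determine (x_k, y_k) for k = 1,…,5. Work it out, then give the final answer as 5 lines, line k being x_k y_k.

√17 → a₀=4, period (8); ℓ=1 odd so k=1
i=0: a=4 ⇒ p=4, q=1
i=1: a=8 ⇒ p=33, q=8
→ (33, 8).  Check: 33²=1089, 17·8²=1088, difference 1.
(x_2, y_2) = (33·33 + 17·8·8, 33·8 + 8·33) = (2177, 528)
(x_3, y_3) = (33·2177 + 17·8·528, 33·528 + 8·2177) = (143649, 34840)
(x_4, y_4) = (33·143649 + 17·8·34840, 33·34840 + 8·143649) = (9478657, 2298912)
(x_5, y_5) = (33·9478657 + 17·8·2298912, 33·2298912 + 8·9478657) = (625447713, 151693352)

33 8
2177 528
143649 34840
9478657 2298912
625447713 151693352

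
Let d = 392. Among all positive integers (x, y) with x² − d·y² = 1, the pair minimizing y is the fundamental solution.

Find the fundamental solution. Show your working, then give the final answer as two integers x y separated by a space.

99 5

d=392: √d = [19; 1,3,1,38] (ℓ=4, even), read p_3/q_3
i=0: a=19 ⇒ p=19, q=1
…
i=2: a=3 ⇒ p=79, q=4
i=3: a=1 ⇒ p=99, q=5
(x₁, y₁) = (99, 5);  99² − 392·5² = 1 ✓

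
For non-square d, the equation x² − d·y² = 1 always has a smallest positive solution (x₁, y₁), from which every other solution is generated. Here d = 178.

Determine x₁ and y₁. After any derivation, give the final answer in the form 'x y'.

d=178: √d = [13; 2,1,12,1,2,26] (ℓ=6, even), read p_5/q_5
k=0  a_k=13  p_k/q_k = 13/1
k=1  a_k=2  p_k/q_k = 27/2
…
k=3  a_k=12  p_k/q_k = 507/38
k=4  a_k=1  p_k/q_k = 547/41
k=5  a_k=2  p_k/q_k = 1601/120
fundamental: x₁=1601, y₁=120  (since 2563201 − 178·14400 = 1)

1601 120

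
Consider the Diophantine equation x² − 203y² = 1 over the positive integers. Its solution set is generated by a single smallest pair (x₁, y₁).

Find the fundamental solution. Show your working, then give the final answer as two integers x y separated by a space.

57 4

√203 = [14; 4,28, …], period ℓ=2 (even) → k=1
i=0: a=14 ⇒ p=14, q=1
i=1: a=4 ⇒ p=57, q=4
(x₁, y₁) = (57, 4);  57² − 203·4² = 1 ✓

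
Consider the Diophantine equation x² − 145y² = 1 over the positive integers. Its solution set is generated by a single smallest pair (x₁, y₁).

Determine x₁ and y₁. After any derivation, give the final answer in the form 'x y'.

289 24

√145 = [12; 24, …], period ℓ=1 (odd) → k=1
step 0: (12, 1)  from 12·(1,0) + (0,1)
step 1: (289, 24)  from 24·(12,1) + (1,0)
(x₁, y₁) = (289, 24);  289² − 145·24² = 1 ✓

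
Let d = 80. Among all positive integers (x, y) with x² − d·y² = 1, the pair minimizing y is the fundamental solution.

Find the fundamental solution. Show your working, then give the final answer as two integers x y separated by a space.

[8; 1,16] for √80; ℓ=2 ⇒ convergent index 1
k=0  a_k=8  p_k/q_k = 8/1
k=1  a_k=1  p_k/q_k = 9/1
fundamental: x₁=9, y₁=1  (since 81 − 80·1 = 1)

9 1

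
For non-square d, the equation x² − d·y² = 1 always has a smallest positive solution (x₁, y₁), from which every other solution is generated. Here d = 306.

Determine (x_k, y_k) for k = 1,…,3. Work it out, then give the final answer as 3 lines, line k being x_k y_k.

35 2
2449 140
171395 9798

√306 → a₀=17, period (2,34); ℓ=2 even so k=1
k=0  a_k=17  p_k/q_k = 17/1
k=1  a_k=2  p_k/q_k = 35/2
(x₁, y₁) = (35, 2);  35² − 306·2² = 1 ✓
k=2:  x_2 = 35·35+306·2·2 = 2449,  y_2 = 35·2+2·35 = 140
k=3:  x_3 = 35·2449+306·2·140 = 171395,  y_3 = 35·140+2·2449 = 9798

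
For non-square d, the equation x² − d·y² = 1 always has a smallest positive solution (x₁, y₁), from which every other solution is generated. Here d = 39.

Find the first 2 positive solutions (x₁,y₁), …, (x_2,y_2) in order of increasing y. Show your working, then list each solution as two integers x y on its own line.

25 4
1249 200

√39 = [6; 4,12, …], period ℓ=2 (even) → k=1
k=0  a_k=6  p_k/q_k = 6/1
k=1  a_k=4  p_k/q_k = 25/4
fundamental: x₁=25, y₁=4  (since 625 − 39·16 = 1)
k=2:  x_2 = 25·25+39·4·4 = 1249,  y_2 = 25·4+4·25 = 200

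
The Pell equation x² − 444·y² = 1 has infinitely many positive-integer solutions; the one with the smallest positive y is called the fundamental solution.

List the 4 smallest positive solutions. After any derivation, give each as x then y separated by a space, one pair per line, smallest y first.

295 14
174049 8260
102688615 4873386
60586108801 2875289480

[21; 14,42] for √444; ℓ=2 ⇒ convergent index 1
k=0  a_k=21  p_k/q_k = 21/1
k=1  a_k=14  p_k/q_k = 295/14
→ (295, 14).  Check: 295²=87025, 444·14²=87024, difference 1.
k=2:  x_2 = 295·295+444·14·14 = 174049,  y_2 = 295·14+14·295 = 8260
k=3:  x_3 = 295·174049+444·14·8260 = 102688615,  y_3 = 295·8260+14·174049 = 4873386
k=4:  x_4 = 295·102688615+444·14·4873386 = 60586108801,  y_4 = 295·4873386+14·102688615 = 2875289480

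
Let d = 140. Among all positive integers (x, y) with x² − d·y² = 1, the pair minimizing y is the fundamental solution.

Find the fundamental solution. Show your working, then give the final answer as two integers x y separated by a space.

71 6

√140 → a₀=11, period (1,4,1,22); ℓ=4 even so k=3
step 0: (11, 1)  from 11·(1,0) + (0,1)
step 1: (12, 1)  from 1·(11,1) + (1,0)
step 2: (59, 5)  from 4·(12,1) + (11,1)
step 3: (71, 6)  from 1·(59,5) + (12,1)
→ (71, 6).  Check: 71²=5041, 140·6²=5040, difference 1.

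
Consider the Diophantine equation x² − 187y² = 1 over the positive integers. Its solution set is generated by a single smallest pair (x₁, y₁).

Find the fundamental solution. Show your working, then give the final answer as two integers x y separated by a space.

1682 123

[13; 1,2,13,2,1,26] for √187; ℓ=6 ⇒ convergent index 5
i=0: a=13 ⇒ p=13, q=1
…
i=2: a=2 ⇒ p=41, q=3
…
i=4: a=2 ⇒ p=1135, q=83
i=5: a=1 ⇒ p=1682, q=123
(x₁, y₁) = (1682, 123);  1682² − 187·123² = 1 ✓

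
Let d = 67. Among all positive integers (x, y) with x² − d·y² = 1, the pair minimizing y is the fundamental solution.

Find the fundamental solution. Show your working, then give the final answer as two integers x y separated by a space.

√67 → a₀=8, period (5,2,1,1,7,1,1,2,5,16); ℓ=10 even so k=9
k=0  a_k=8  p_k/q_k = 8/1
…
k=2  a_k=2  p_k/q_k = 90/11
…
k=5  a_k=7  p_k/q_k = 1678/205
…
k=8  a_k=2  p_k/q_k = 9053/1106
k=9  a_k=5  p_k/q_k = 48842/5967
fundamental: x₁=48842, y₁=5967  (since 2385540964 − 67·35605089 = 1)

48842 5967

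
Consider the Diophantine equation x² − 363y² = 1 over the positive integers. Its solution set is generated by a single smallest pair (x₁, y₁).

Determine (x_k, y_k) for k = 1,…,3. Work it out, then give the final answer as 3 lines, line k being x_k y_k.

362 19
262087 13756
189750626 9959325

√363 → a₀=19, period (19,38); ℓ=2 even so k=1
step 0: (19, 1)  from 19·(1,0) + (0,1)
step 1: (362, 19)  from 19·(19,1) + (1,0)
→ (362, 19).  Check: 362²=131044, 363·19²=131043, difference 1.
(362+19√363)^2 = 262087 + 13756√363
(362+19√363)^3 = 189750626 + 9959325√363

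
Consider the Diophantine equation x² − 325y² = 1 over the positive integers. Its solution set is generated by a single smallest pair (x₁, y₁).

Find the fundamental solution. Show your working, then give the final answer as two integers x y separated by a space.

[18; 36] for √325; ℓ=1 ⇒ convergent index 1
i=0: a=18 ⇒ p=18, q=1
i=1: a=36 ⇒ p=649, q=36
(x₁, y₁) = (649, 36);  649² − 325·36² = 1 ✓

649 36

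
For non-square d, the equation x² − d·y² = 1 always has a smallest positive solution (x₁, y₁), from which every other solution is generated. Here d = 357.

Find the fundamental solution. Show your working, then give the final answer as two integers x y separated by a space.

3401 180

d=357: √d = [18; 1,8,2,8,1,36] (ℓ=6, even), read p_5/q_5
a_0=18:  p_0=18·1+0=18,  q_0=18·0+1=1
…
a_2=8:  p_2=8·19+18=170,  q_2=8·1+1=9
…
a_4=8:  p_4=8·359+170=3042,  q_4=8·19+9=161
a_5=1:  p_5=1·3042+359=3401,  q_5=1·161+19=180
(x₁, y₁) = (3401, 180);  3401² − 357·180² = 1 ✓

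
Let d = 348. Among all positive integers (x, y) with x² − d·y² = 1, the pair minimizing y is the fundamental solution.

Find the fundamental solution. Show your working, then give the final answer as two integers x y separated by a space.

[18; 1,1,1,8,1,1,1,36] for √348; ℓ=8 ⇒ convergent index 7
i=0: a=18 ⇒ p=18, q=1
…
i=2: a=1 ⇒ p=37, q=2
i=3: a=1 ⇒ p=56, q=3
…
i=6: a=1 ⇒ p=1026, q=55
i=7: a=1 ⇒ p=1567, q=84
fundamental: x₁=1567, y₁=84  (since 2455489 − 348·7056 = 1)

1567 84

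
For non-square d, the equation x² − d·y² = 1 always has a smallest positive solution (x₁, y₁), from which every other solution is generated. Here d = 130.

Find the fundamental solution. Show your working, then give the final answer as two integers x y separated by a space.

6499 570

d=130: √d = [11; 2,2,22] (ℓ=3, odd), read p_5/q_5
k=0  a_k=11  p_k/q_k = 11/1
k=1  a_k=2  p_k/q_k = 23/2
k=2  a_k=2  p_k/q_k = 57/5
k=3  a_k=22  p_k/q_k = 1277/112
k=4  a_k=2  p_k/q_k = 2611/229
k=5  a_k=2  p_k/q_k = 6499/570
fundamental: x₁=6499, y₁=570  (since 42237001 − 130·324900 = 1)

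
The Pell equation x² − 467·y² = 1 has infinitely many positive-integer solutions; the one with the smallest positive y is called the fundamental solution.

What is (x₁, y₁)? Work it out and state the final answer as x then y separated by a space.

1625626 75225

[21; 1,1,1,1,3,…,1,1,42] for √467; ℓ=14 ⇒ convergent index 13
k=0  a_k=21  p_k/q_k = 21/1
k=1  a_k=1  p_k/q_k = 22/1
…
k=3  a_k=1  p_k/q_k = 65/3
k=4  a_k=1  p_k/q_k = 108/5
…
k=7  a_k=21  p_k/q_k = 27164/1257
k=8  a_k=3  p_k/q_k = 82767/3830
k=9  a_k=3  p_k/q_k = 275465/12747
…
k=11  a_k=1  p_k/q_k = 633697/29324
k=12  a_k=1  p_k/q_k = 991929/45901
k=13  a_k=1  p_k/q_k = 1625626/75225
(x₁, y₁) = (1625626, 75225);  1625626² − 467·75225² = 1 ✓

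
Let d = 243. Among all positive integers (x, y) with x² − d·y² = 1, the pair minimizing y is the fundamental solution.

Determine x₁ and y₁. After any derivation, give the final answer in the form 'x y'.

70226 4505

√243 = [15; 1,1,2,3,15,3,2,1,1,30, …], period ℓ=10 (even) → k=9
k=0  a_k=15  p_k/q_k = 15/1
k=1  a_k=1  p_k/q_k = 16/1
k=2  a_k=1  p_k/q_k = 31/2
k=3  a_k=2  p_k/q_k = 78/5
…
k=5  a_k=15  p_k/q_k = 4053/260
…
k=7  a_k=2  p_k/q_k = 28901/1854
k=8  a_k=1  p_k/q_k = 41325/2651
k=9  a_k=1  p_k/q_k = 70226/4505
→ (70226, 4505).  Check: 70226²=4931691076, 243·4505²=4931691075, difference 1.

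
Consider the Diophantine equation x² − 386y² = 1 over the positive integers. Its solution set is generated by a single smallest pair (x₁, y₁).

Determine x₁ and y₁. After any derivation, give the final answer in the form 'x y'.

111555 5678

[19; 1,1,1,4,1,18,1,4,1,1,1,38] for √386; ℓ=12 ⇒ convergent index 11
step 0: (19, 1)  from 19·(1,0) + (0,1)
…
step 3: (59, 3)  from 1·(39,2) + (20,1)
…
step 6: (6287, 320)  from 18·(334,17) + (275,14)
…
step 8: (32771, 1668)  from 4·(6621,337) + (6287,320)
step 9: (39392, 2005)  from 1·(32771,1668) + (6621,337)
step 10: (72163, 3673)  from 1·(39392,2005) + (32771,1668)
step 11: (111555, 5678)  from 1·(72163,3673) + (39392,2005)
→ (111555, 5678).  Check: 111555²=12444518025, 386·5678²=12444518024, difference 1.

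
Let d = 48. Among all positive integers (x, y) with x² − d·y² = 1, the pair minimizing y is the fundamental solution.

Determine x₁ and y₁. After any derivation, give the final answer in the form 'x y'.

7 1

d=48: √d = [6; 1,12] (ℓ=2, even), read p_1/q_1
step 0: (6, 1)  from 6·(1,0) + (0,1)
step 1: (7, 1)  from 1·(6,1) + (1,0)
→ (7, 1).  Check: 7²=49, 48·1²=48, difference 1.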